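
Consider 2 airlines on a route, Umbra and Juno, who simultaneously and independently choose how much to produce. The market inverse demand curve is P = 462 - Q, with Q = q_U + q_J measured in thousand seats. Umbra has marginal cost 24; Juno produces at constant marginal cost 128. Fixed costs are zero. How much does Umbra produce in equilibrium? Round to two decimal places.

Umbra's profit: π_U = (462 - Q)q_U - (24q_U). Setting ∂π_U/∂q_U = 0: 438 - 2q_U - (q_J) = 0.
Juno's profit: π_J = (462 - Q)q_J - (128q_J). Setting ∂π_J/∂q_J = 0: 334 - 2q_J - (q_U) = 0.
So q_U = (438 - q_J)/2 and q_J = (334 - q_U)/2.
Solving the pair: q_U = 542/3, q_J = 230/3.

180.67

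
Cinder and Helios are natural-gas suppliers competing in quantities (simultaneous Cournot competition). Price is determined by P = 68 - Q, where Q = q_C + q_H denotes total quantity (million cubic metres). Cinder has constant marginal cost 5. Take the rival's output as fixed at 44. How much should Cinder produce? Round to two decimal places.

With the rival's output fixed at 44, Cinder's profit is π_C = (68 - 44 - q_C)q_C - (5q_C) = (24 - q_C)q_C - (5q_C).
∂π_C/∂q_C = 19 - 2q_C = 0, so q_C = 19/2.

9.50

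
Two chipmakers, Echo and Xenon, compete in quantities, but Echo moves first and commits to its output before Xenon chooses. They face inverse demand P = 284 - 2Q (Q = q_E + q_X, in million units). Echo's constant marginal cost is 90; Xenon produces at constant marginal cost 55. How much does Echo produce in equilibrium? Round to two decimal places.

Solve by backward induction. Given q_E, the follower Xenon maximises π_X = (284 - 2q_E - 2q_X)q_X - 55q_X.
Follower FOC: 229 - 2q_E - 4q_X = 0, so q_X(q_E) = (229 - 2q_E)/4.
Echo substitutes q_X(q_E) into its own profit: π_E = q_E(284 - 2q_E - (229 - 2q_E)/2) - 90q_E = (339/2 - q_E)q_E - 90q_E.
Maximising: ∂π_E/∂q_E = 159/2 - 2q_E = 0, giving q_E = 159/4.
Then q_X = (229 - 2·(159/4))/4 = 299/8.

39.75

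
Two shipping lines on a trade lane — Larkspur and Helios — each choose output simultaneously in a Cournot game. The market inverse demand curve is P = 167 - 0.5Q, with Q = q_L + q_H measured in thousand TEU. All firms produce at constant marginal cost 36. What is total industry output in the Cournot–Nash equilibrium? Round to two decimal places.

A representative firm's profit is π_i = q_i(167 - 0.5Q) - 36q_i.
Setting ∂π_i/∂q_i = 0 with rivals' quantities fixed: 131 - q_i - (1/2)q_j = 0.
By symmetry each firm produces the same amount; substituting q_j = q_i yields q_i = 131/(3/2) = 262/3.
Total output Q = 262/3 + 262/3 = 524/3.

174.67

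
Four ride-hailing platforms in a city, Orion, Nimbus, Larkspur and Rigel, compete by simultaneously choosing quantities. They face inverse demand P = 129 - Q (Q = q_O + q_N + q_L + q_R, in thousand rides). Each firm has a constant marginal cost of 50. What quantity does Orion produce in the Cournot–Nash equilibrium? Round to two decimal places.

A representative firm's profit is π_i = q_i(129 - Q) - 50q_i.
First-order condition (treating rivals' output as given): 79 - 2q_i - Σ_{j≠i} q_j = 0.
By symmetry each firm produces the same amount; substituting Σ_{j≠i} q_j = 3q_i yields q_i = 79/5.

15.80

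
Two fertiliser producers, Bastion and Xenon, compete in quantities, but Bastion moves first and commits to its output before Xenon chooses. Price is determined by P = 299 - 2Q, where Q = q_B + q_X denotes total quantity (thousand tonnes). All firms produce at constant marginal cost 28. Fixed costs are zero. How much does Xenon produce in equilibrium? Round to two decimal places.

33.88

The follower Xenon best-responds to any q_B: π_X = (299 - 2Q)q_X - 28q_X.
∂π_X/∂q_X = 271 - 2q_B - 4q_X = 0 gives the reaction function q_X = (271 - 2q_B)/4.
Bastion substitutes q_X(q_B) into its own profit: π_B = q_B(299 - 2q_B - (271 - 2q_B)/2) - 28q_B = (327/2 - q_B)q_B - 28q_B.
The leader's first-order condition 271/2 - 2q_B = 0 yields q_B = 271/4.
Then q_X = (271 - 2·(271/4))/4 = 271/8.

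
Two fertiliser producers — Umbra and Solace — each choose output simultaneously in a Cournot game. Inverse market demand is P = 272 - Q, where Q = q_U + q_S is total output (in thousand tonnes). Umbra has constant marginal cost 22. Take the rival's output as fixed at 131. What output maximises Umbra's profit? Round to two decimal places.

59.50

With the rival's output fixed at 131, Umbra's profit is π_U = (272 - 131 - q_U)q_U - (22q_U) = (141 - q_U)q_U - (22q_U).
∂π_U/∂q_U = 119 - 2q_U = 0, so q_U = 119/2.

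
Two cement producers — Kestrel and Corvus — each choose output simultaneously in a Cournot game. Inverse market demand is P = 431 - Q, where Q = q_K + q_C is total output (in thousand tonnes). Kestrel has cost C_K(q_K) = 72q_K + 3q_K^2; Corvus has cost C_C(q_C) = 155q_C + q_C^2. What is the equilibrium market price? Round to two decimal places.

333.94

Kestrel's profit: π_K = (431 - Q)q_K - (72q_K + 3q_K²). Setting ∂π_K/∂q_K = 0: 359 - 8q_K - (q_C) = 0.
Corvus's first-order condition: 276 - 4q_C - (q_K) = 0.
So q_K = (359 - q_C)/8 and q_C = (276 - q_K)/4.
Solving the pair: q_K = 1160/31, q_C = 1849/31.
Total output Q = 97.0645, so price P = 431 - 97.0645 = 333.9355.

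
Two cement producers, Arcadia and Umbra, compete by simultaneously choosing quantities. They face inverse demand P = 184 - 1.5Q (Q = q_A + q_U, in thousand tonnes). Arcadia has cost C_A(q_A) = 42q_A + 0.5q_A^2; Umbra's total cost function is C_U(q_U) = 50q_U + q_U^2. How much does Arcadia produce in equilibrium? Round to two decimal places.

28.68

Arcadia's profit: π_A = (184 - 1.5Q)q_A - (42q_A + (1/2)q_A²). Setting ∂π_A/∂q_A = 0: 142 - 4q_A - (3/2)(q_U) = 0.
Umbra's profit: π_U = (184 - 1.5Q)q_U - (50q_U + q_U²). Setting ∂π_U/∂q_U = 0: 134 - 5q_U - (3/2)(q_A) = 0.
Best responses: q_A = (142 - (3/2)q_U)/4, q_U = (134 - (3/2)q_A)/5.
Solving the pair: q_A = 28.6761, q_U = 1292/71.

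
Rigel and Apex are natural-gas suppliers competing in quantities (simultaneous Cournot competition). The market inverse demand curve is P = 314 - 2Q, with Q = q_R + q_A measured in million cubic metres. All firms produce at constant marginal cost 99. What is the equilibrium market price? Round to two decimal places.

A representative firm's profit is π_i = q_i(314 - 2Q) - 99q_i.
First-order condition (treating rivals' output as given): 215 - 4q_i - 2q_j = 0.
With identical firms every q_j equals q_i, so q_j = q_i and 215 = 6q_i, giving q_i = 215/6.
Total output Q = 215/3, so price P = 314 - 2·(215/3) = 512/3.

170.67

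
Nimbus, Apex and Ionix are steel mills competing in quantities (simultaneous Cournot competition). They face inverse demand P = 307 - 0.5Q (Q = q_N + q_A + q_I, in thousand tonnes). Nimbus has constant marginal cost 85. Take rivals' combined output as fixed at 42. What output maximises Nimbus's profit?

201

With rivals' combined output fixed at 42, Nimbus's profit is π_N = (307 - (1/2)·42 - (1/2)q_N)q_N - (85q_N) = (286 - (1/2)q_N)q_N - (85q_N).
∂π_N/∂q_N = 201 - q_N = 0, so q_N = 201.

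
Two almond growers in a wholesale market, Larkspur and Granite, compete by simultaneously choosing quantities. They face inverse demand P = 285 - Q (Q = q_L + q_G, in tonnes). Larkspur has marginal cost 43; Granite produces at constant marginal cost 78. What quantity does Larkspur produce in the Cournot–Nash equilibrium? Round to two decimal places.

Larkspur's profit: π_L = (285 - Q)q_L - (43q_L). Setting ∂π_L/∂q_L = 0: 242 - 2q_L - (q_G) = 0.
Granite's first-order condition: 207 - 2q_G - (q_L) = 0.
So q_L = (242 - q_G)/2 and q_G = (207 - q_L)/2.
Solving the pair: q_L = 277/3, q_G = 172/3.

92.33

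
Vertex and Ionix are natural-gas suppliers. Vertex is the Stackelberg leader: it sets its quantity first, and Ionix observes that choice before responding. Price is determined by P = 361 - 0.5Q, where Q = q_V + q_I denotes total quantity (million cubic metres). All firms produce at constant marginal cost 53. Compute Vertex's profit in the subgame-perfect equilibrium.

The follower Ionix best-responds to any q_V: π_I = (361 - 0.5Q)q_I - 53q_I.
Setting the follower's marginal profit to zero, 308 - (1/2)q_V - q_I = 0, i.e. q_I = (308 - (1/2)q_V).
Vertex substitutes q_I(q_V) into its own profit: π_V = q_V(361 - (1/2)q_V - (308 - (1/2)q_V)/2) - 53q_V = (207 - (1/4)q_V)q_V - 53q_V.
Maximising: ∂π_V/∂q_V = 154 - (1/2)q_V = 0, giving q_V = 308.
Then q_I = (308 - (1/2)·308) = 154.
Price P = 361 - (1/2)·462 = 130.
Vertex's profit: (130 - 53)·308 = 23716.

23716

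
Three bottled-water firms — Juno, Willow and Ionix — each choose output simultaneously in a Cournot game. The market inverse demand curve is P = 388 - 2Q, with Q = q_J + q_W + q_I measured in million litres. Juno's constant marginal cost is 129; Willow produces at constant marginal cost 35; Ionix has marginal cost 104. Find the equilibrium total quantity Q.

Juno's profit: π_J = (388 - 2Q)q_J - (129q_J). Setting ∂π_J/∂q_J = 0: 259 - 4q_J - 2(q_W + q_I) = 0.
Willow's first-order condition: 353 - 4q_W - 2(q_J + q_I) = 0.
Ionix's profit: π_I = (388 - 2Q)q_I - (104q_I). Setting ∂π_I/∂q_I = 0: 284 - 4q_I - 2(q_J + q_W) = 0.
Summing all 3 equations gives 896 − 8Q = 0, hence Q = 112.
Back-substituting: q_J = (259 − 224)/2 = 35/2, q_W = (353 − 224)/2 = 129/2, q_I = (284 − 224)/2 = 30.
Total output Q = 35/2 + 129/2 + 30 = 112.

112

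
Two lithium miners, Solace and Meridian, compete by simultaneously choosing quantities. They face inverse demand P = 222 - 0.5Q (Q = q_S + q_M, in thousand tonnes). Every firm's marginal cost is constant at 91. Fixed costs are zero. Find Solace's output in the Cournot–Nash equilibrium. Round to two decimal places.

Each firm earns π_i = (222 - 0.5Q)q_i - 91q_i.
Setting ∂π_i/∂q_i = 0 with rivals' quantities fixed: 131 - q_i - (1/2)q_j = 0.
By symmetry each firm produces the same amount; substituting q_j = q_i yields q_i = 131/(3/2) = 262/3.

87.33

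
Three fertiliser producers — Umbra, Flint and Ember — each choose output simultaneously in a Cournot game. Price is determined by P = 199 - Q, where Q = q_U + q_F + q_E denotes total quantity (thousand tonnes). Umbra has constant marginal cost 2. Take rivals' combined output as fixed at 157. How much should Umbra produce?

20

With rivals' combined output fixed at 157, Umbra's profit is π_U = (199 - 157 - q_U)q_U - (2q_U) = (42 - q_U)q_U - (2q_U).
∂π_U/∂q_U = 40 - 2q_U = 0, so q_U = 20.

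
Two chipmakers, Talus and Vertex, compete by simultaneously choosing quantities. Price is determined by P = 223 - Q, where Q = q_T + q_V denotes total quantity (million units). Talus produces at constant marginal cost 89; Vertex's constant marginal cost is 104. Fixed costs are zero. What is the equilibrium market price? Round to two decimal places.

Talus's profit: π_T = (223 - Q)q_T - (89q_T). Setting ∂π_T/∂q_T = 0: 134 - 2q_T - (q_V) = 0.
Vertex's profit: π_V = (223 - Q)q_V - (104q_V). Setting ∂π_V/∂q_V = 0: 119 - 2q_V - (q_T) = 0.
Rearranging gives the reaction functions q_T = (134 - q_V)/2 and q_V = (119 - q_T)/2.
Solving the pair: q_T = 149/3, q_V = 104/3.
Total output Q = 253/3, so price P = 223 - 253/3 = 416/3.

138.67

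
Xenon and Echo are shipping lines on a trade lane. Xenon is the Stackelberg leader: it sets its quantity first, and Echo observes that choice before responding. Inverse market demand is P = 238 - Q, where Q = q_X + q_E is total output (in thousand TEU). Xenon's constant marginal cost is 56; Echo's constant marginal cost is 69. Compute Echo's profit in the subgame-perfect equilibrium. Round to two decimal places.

1278.06

The follower Echo best-responds to any q_X: π_E = (238 - Q)q_E - 69q_E.
∂π_E/∂q_E = 169 - q_X - 2q_E = 0 gives the reaction function q_E = (169 - q_X)/2.
The leader anticipates this reaction. Substituting into P = 238 - Q gives P = 307/2 - (1/2)q_X, so π_X = (307/2 - (1/2)q_X)q_X - 56q_X.
Leader FOC: 195/2 - q_X = 0, so q_X = 195/2.
Then q_E = (169 - 195/2)/2 = 143/4.
Price P = 238 - 533/4 = 419/4.
Echo's profit: (419/4 - 69)·(143/4) = 1278.0625.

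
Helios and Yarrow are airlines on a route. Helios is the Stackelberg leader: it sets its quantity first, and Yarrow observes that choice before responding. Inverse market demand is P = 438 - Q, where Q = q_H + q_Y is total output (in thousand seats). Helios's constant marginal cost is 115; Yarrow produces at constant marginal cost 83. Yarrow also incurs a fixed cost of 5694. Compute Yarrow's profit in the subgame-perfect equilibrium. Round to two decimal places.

Solve by backward induction. Given q_H, the follower Yarrow maximises π_Y = (438 - q_H - q_Y)q_Y - 83q_Y.
Setting the follower's marginal profit to zero, 355 - q_H - 2q_Y = 0, i.e. q_Y = (355 - q_H)/2.
The leader anticipates this reaction. Substituting into P = 438 - Q gives P = 521/2 - (1/2)q_H, so π_H = (521/2 - (1/2)q_H)q_H - 115q_H.
The leader's first-order condition 291/2 - q_H = 0 yields q_H = 291/2.
Then q_Y = (355 - 291/2)/2 = 419/4.
Price P = 438 - 1001/4 = 751/4.
Yarrow's profit: (751/4 - 83)·(419/4) - 5694 = 5278.5625.

5278.56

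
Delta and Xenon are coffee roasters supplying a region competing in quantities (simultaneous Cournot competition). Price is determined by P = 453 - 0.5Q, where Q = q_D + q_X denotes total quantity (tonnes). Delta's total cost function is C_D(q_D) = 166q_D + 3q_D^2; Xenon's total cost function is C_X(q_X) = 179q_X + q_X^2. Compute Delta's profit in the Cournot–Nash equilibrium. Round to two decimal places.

Delta's profit: π_D = (453 - 0.5Q)q_D - (166q_D + 3q_D²). Setting ∂π_D/∂q_D = 0: 287 - 7q_D - (1/2)(q_X) = 0.
Xenon's first-order condition: 274 - 3q_X - (1/2)(q_D) = 0.
Best responses: q_D = (287 - (1/2)q_X)/7, q_X = (274 - (1/2)q_D)/3.
Substituting one into the other gives q_D = 34.8916 and q_X = 85.5181.
Price P = 453 - (1/2)·120.4096 = 392.7952.
Delta's profit: 392.7952·34.8916 - 166·34.8916 - 3·34.8916² = 4260.9749.

4260.97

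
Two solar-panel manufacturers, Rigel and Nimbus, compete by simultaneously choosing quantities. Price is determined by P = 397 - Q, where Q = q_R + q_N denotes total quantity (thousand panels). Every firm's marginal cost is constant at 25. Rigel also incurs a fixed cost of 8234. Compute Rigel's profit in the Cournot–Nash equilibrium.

A representative firm's profit is π_i = q_i(397 - Q) - 25q_i.
Setting ∂π_i/∂q_i = 0 with rivals' quantities fixed: 372 - 2q_i - q_j = 0.
By symmetry each firm produces the same amount; substituting q_j = q_i yields q_i = 372/3 = 124.
Price P = 397 - 248 = 149.
Rigel's profit: (149 - 25)·124 - 8234 = 7142.

7142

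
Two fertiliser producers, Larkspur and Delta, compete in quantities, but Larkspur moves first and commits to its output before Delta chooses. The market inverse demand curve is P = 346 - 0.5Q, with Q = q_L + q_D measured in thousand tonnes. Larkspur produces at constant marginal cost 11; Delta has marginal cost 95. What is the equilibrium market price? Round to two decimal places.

115.75

The follower Delta best-responds to any q_L: π_D = (346 - 0.5Q)q_D - 95q_D.
∂π_D/∂q_D = 251 - (1/2)q_L - q_D = 0 gives the reaction function q_D = (251 - (1/2)q_L).
The leader anticipates this reaction. Substituting into P = 346 - 0.5Q gives P = 441/2 - (1/4)q_L, so π_L = (441/2 - (1/4)q_L)q_L - 11q_L.
The leader's first-order condition 419/2 - (1/2)q_L = 0 yields q_L = 419.
Then q_D = (251 - (1/2)·419) = 83/2.
Total output Q = 921/2, so price P = 346 - (1/2)·(921/2) = 463/4.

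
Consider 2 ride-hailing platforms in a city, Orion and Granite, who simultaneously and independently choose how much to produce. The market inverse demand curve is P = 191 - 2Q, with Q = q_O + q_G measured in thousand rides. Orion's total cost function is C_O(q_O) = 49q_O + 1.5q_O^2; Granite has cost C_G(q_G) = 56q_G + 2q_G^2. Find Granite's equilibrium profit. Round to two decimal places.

646.33

Orion's profit: π_O = (191 - 2Q)q_O - (49q_O + (3/2)q_O²). Setting ∂π_O/∂q_O = 0: 142 - 7q_O - 2(q_G) = 0.
Granite's profit: π_G = (191 - 2Q)q_G - (56q_G + 2q_G²). Setting ∂π_G/∂q_G = 0: 135 - 8q_G - 2(q_O) = 0.
Rearranging gives the reaction functions q_O = (142 - 2q_G)/7 and q_G = (135 - 2q_O)/8.
Solving the pair: q_O = 433/26, q_G = 661/52.
Price P = 191 - 2·(1527/52) = 132.2692.
Granite's profit: 132.2692·(661/52) - 56·(661/52) - 2(661/52)² = 646.3328.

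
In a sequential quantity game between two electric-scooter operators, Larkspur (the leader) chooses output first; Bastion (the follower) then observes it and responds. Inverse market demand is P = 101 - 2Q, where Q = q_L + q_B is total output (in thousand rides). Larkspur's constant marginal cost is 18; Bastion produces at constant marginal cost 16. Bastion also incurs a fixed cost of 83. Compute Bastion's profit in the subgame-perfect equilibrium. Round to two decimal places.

164.53

Solve by backward induction. Given q_L, the follower Bastion maximises π_B = (101 - 2q_L - 2q_B)q_B - 16q_B.
Setting the follower's marginal profit to zero, 85 - 2q_L - 4q_B = 0, i.e. q_B = (85 - 2q_L)/4.
Larkspur substitutes q_B(q_L) into its own profit: π_L = q_L(101 - 2q_L - (85 - 2q_L)/2) - 18q_L = (117/2 - q_L)q_L - 18q_L.
Maximising: ∂π_L/∂q_L = 81/2 - 2q_L = 0, giving q_L = 81/4.
Then q_B = (85 - 2·(81/4))/4 = 89/8.
Price P = 101 - 2·(251/8) = 153/4.
Bastion's profit: (153/4 - 16)·(89/8) - 83 = 164.5313.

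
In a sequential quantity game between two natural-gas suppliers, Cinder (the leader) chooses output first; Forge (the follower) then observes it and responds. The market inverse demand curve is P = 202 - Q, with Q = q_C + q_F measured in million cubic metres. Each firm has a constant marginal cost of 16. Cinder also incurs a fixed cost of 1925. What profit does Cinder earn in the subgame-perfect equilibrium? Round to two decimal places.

The follower Forge best-responds to any q_C: π_F = (202 - Q)q_F - 16q_F.
Follower FOC: 186 - q_C - 2q_F = 0, so q_F(q_C) = (186 - q_C)/2.
Cinder substitutes q_F(q_C) into its own profit: π_C = q_C(202 - q_C - (186 - q_C)/2) - 16q_C = (109 - (1/2)q_C)q_C - 16q_C.
The leader's first-order condition 93 - q_C = 0 yields q_C = 93.
Then q_F = (186 - 93)/2 = 93/2.
Price P = 202 - 279/2 = 125/2.
Cinder's profit: (125/2 - 16)·93 - 1925 = 2399.5000.

2399.50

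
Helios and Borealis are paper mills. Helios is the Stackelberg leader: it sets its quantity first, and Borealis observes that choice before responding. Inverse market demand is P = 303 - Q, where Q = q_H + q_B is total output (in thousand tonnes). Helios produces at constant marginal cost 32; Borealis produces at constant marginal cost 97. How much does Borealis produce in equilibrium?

19

Solve by backward induction. Given q_H, the follower Borealis maximises π_B = (303 - q_H - q_B)q_B - 97q_B.
Follower FOC: 206 - q_H - 2q_B = 0, so q_B(q_H) = (206 - q_H)/2.
The leader anticipates this reaction. Substituting into P = 303 - Q gives P = 200 - (1/2)q_H, so π_H = (200 - (1/2)q_H)q_H - 32q_H.
Maximising: ∂π_H/∂q_H = 168 - q_H = 0, giving q_H = 168.
Then q_B = (206 - 168)/2 = 19.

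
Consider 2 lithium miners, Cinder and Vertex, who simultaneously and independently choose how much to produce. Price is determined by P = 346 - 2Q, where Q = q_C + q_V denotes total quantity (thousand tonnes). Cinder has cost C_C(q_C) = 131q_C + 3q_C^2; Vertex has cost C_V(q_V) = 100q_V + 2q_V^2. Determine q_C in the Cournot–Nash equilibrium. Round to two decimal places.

Cinder's profit: π_C = (346 - 2Q)q_C - (131q_C + 3q_C²). Setting ∂π_C/∂q_C = 0: 215 - 10q_C - 2(q_V) = 0.
Vertex's profit: π_V = (346 - 2Q)q_V - (100q_V + 2q_V²). Setting ∂π_V/∂q_V = 0: 246 - 8q_V - 2(q_C) = 0.
Rearranging gives the reaction functions q_C = (215 - 2q_V)/10 and q_V = (246 - 2q_C)/8.
Substituting one into the other gives q_C = 307/19 and q_V = 1015/38.

16.16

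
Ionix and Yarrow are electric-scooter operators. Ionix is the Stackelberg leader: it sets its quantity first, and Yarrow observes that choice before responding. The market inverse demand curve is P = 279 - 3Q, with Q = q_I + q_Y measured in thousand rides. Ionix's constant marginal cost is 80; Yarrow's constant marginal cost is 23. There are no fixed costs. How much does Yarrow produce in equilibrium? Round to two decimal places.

Solve by backward induction. Given q_I, the follower Yarrow maximises π_Y = (279 - 3q_I - 3q_Y)q_Y - 23q_Y.
∂π_Y/∂q_Y = 256 - 3q_I - 6q_Y = 0 gives the reaction function q_Y = (256 - 3q_I)/6.
Ionix substitutes q_Y(q_I) into its own profit: π_I = q_I(279 - 3q_I - (256 - 3q_I)/2) - 80q_I = (151 - (3/2)q_I)q_I - 80q_I.
Leader FOC: 71 - 3q_I = 0, so q_I = 71/3.
Then q_Y = (256 - 3·(71/3))/6 = 185/6.

30.83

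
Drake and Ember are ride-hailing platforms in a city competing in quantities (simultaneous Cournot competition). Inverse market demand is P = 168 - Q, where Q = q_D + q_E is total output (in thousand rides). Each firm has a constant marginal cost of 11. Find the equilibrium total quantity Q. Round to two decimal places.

A representative firm's profit is π_i = q_i(168 - Q) - 11q_i.
Setting ∂π_i/∂q_i = 0 with rivals' quantities fixed: 157 - 2q_i - q_j = 0.
By symmetry each firm produces the same amount; substituting q_j = q_i yields q_i = 157/3.
Total output Q = 157/3 + 157/3 = 314/3.

104.67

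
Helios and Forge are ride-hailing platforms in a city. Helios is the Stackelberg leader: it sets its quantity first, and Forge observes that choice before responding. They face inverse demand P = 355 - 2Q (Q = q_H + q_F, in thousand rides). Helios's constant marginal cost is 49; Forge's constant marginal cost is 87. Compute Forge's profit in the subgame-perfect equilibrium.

The follower Forge best-responds to any q_H: π_F = (355 - 2Q)q_F - 87q_F.
Follower FOC: 268 - 2q_H - 4q_F = 0, so q_F(q_H) = (268 - 2q_H)/4.
Helios substitutes q_F(q_H) into its own profit: π_H = q_H(355 - 2q_H - (268 - 2q_H)/2) - 49q_H = (221 - q_H)q_H - 49q_H.
Maximising: ∂π_H/∂q_H = 172 - 2q_H = 0, giving q_H = 86.
Then q_F = (268 - 2·86)/4 = 24.
Price P = 355 - 2·110 = 135.
Forge's profit: (135 - 87)·24 = 1152.

1152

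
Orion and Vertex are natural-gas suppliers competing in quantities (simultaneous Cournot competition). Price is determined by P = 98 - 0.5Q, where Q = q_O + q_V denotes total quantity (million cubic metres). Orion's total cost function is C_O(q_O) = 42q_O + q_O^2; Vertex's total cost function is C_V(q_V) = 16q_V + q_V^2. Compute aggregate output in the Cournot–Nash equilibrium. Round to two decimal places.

Orion's profit: π_O = (98 - 0.5Q)q_O - (42q_O + q_O²). Setting ∂π_O/∂q_O = 0: 56 - 3q_O - (1/2)(q_V) = 0.
Vertex's first-order condition: 82 - 3q_V - (1/2)(q_O) = 0.
So q_O = (56 - (1/2)q_V)/3 and q_V = (82 - (1/2)q_O)/3.
Solving the pair: q_O = 508/35, q_V = 872/35.
Total output Q = 508/35 + 872/35 = 276/7.

39.43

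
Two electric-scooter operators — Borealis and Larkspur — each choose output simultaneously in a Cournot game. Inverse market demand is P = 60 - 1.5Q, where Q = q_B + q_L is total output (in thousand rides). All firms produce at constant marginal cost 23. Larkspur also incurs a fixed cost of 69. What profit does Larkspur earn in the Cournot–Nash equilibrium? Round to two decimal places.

A representative firm's profit is π_i = q_i(60 - 1.5Q) - 23q_i.
Setting ∂π_i/∂q_i = 0 with rivals' quantities fixed: 37 - 3q_i - (3/2)q_j = 0.
By symmetry each firm produces the same amount; substituting q_j = q_i yields q_i = 37/(9/2) = 74/9.
Price P = 60 - (3/2)·(148/9) = 106/3.
Larkspur's profit: (106/3 - 23)·(74/9) - 69 = 875/27.

32.41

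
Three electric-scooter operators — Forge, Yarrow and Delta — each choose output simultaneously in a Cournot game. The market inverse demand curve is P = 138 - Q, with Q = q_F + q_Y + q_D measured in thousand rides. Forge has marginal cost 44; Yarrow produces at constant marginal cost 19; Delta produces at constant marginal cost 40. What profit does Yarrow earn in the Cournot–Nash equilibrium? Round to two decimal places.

1701.56

Forge's profit: π_F = (138 - Q)q_F - (44q_F). Setting ∂π_F/∂q_F = 0: 94 - 2q_F - (q_Y + q_D) = 0.
Yarrow's first-order condition: 119 - 2q_Y - (q_F + q_D) = 0.
Delta's profit: π_D = (138 - Q)q_D - (40q_D). Setting ∂π_D/∂q_D = 0: 98 - 2q_D - (q_F + q_Y) = 0.
Adding the 3 first-order conditions: 311 − 4Q = 0, so Q = 311/4.
Back-substituting: q_F = (94 − 311/4) = 65/4, q_Y = (119 − 311/4) = 165/4, q_D = (98 − 311/4) = 81/4.
Price P = 138 - 311/4 = 241/4.
Yarrow's profit: (241/4 - 19)·(165/4) = 1701.5625.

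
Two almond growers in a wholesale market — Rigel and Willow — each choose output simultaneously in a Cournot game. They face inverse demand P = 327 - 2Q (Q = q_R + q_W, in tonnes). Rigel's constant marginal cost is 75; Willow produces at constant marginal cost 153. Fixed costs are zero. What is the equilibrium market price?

Rigel's profit: π_R = (327 - 2Q)q_R - (75q_R). Setting ∂π_R/∂q_R = 0: 252 - 4q_R - 2(q_W) = 0.
Willow's first-order condition: 174 - 4q_W - 2(q_R) = 0.
So q_R = (252 - 2q_W)/4 and q_W = (174 - 2q_R)/4.
Solving the pair: q_R = 55, q_W = 16.
Total output Q = 71, so price P = 327 - 2·71 = 185.

185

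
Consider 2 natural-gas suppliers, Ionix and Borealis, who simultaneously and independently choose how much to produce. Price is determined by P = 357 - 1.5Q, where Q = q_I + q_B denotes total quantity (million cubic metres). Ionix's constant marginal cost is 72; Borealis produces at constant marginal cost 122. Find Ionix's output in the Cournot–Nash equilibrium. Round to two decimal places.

Ionix's profit: π_I = (357 - 1.5Q)q_I - (72q_I). Setting ∂π_I/∂q_I = 0: 285 - 3q_I - (3/2)(q_B) = 0.
Borealis's profit: π_B = (357 - 1.5Q)q_B - (122q_B). Setting ∂π_B/∂q_B = 0: 235 - 3q_B - (3/2)(q_I) = 0.
Rearranging gives the reaction functions q_I = (285 - (3/2)q_B)/3 and q_B = (235 - (3/2)q_I)/3.
Substituting one into the other gives q_I = 670/9 and q_B = 370/9.

74.44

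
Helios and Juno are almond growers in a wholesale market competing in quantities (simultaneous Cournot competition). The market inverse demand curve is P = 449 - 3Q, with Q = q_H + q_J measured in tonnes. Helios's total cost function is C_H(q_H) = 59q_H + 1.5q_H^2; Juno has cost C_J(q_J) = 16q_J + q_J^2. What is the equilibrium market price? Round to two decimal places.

232.43

Helios's profit: π_H = (449 - 3Q)q_H - (59q_H + (3/2)q_H²). Setting ∂π_H/∂q_H = 0: 390 - 9q_H - 3(q_J) = 0.
Juno's first-order condition: 433 - 8q_J - 3(q_H) = 0.
So q_H = (390 - 3q_J)/9 and q_J = (433 - 3q_H)/8.
Solving the pair: q_H = 607/21, q_J = 303/7.
Total output Q = 1516/21, so price P = 449 - 3·(1516/21) = 1627/7.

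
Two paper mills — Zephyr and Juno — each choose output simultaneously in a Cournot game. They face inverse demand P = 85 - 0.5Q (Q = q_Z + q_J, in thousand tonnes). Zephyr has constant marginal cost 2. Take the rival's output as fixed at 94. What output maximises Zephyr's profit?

36

With the rival's output fixed at 94, Zephyr's profit is π_Z = (85 - (1/2)·94 - (1/2)q_Z)q_Z - (2q_Z) = (38 - (1/2)q_Z)q_Z - (2q_Z).
∂π_Z/∂q_Z = 36 - q_Z = 0, so q_Z = 36.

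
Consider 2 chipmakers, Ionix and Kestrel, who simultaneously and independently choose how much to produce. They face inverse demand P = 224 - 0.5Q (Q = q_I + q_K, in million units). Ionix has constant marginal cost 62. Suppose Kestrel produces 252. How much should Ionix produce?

36

With the rival's output fixed at 252, Ionix's profit is π_I = (224 - (1/2)·252 - (1/2)q_I)q_I - (62q_I) = (98 - (1/2)q_I)q_I - (62q_I).
∂π_I/∂q_I = 36 - q_I = 0, so q_I = 36.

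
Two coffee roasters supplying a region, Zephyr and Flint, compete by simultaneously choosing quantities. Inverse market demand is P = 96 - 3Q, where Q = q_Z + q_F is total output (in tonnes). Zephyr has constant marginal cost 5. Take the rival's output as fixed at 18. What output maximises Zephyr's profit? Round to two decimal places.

With the rival's output fixed at 18, Zephyr's profit is π_Z = (96 - 3·18 - 3q_Z)q_Z - (5q_Z) = (42 - 3q_Z)q_Z - (5q_Z).
∂π_Z/∂q_Z = 37 - 6q_Z = 0, so q_Z = 37/6.

6.17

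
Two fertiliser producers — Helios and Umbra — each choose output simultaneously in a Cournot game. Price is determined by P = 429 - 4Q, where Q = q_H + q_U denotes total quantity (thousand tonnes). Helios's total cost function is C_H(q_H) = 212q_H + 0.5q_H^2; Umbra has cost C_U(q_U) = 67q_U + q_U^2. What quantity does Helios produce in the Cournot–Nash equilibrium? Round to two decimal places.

Helios's profit: π_H = (429 - 4Q)q_H - (212q_H + (1/2)q_H²). Setting ∂π_H/∂q_H = 0: 217 - 9q_H - 4(q_U) = 0.
Umbra's profit: π_U = (429 - 4Q)q_U - (67q_U + q_U²). Setting ∂π_U/∂q_U = 0: 362 - 10q_U - 4(q_H) = 0.
Rearranging gives the reaction functions q_H = (217 - 4q_U)/9 and q_U = (362 - 4q_H)/10.
Substituting one into the other gives q_H = 361/37 and q_U = 1195/37.

9.76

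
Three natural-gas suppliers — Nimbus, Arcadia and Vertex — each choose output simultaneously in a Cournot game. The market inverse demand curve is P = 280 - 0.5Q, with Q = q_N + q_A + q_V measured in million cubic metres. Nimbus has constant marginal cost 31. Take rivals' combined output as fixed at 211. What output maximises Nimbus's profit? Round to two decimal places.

With rivals' combined output fixed at 211, Nimbus's profit is π_N = (280 - (1/2)·211 - (1/2)q_N)q_N - (31q_N) = (349/2 - (1/2)q_N)q_N - (31q_N).
∂π_N/∂q_N = 287/2 - q_N = 0, so q_N = 287/2.

143.50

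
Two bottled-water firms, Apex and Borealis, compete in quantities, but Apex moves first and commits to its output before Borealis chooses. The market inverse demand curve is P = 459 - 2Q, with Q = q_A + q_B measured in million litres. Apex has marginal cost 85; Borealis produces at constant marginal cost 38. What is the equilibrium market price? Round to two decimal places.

Solve by backward induction. Given q_A, the follower Borealis maximises π_B = (459 - 2q_A - 2q_B)q_B - 38q_B.
Follower FOC: 421 - 2q_A - 4q_B = 0, so q_B(q_A) = (421 - 2q_A)/4.
The leader anticipates this reaction. Substituting into P = 459 - 2Q gives P = 497/2 - q_A, so π_A = (497/2 - q_A)q_A - 85q_A.
The leader's first-order condition 327/2 - 2q_A = 0 yields q_A = 327/4.
Then q_B = (421 - 2·(327/4))/4 = 515/8.
Total output Q = 1169/8, so price P = 459 - 2·(1169/8) = 667/4.

166.75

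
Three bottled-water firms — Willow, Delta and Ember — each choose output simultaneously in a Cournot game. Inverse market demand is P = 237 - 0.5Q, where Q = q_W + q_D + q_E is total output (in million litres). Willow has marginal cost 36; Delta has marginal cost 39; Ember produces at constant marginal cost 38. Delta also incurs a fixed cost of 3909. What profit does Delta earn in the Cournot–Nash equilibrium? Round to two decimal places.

Willow's profit: π_W = (237 - 0.5Q)q_W - (36q_W). Setting ∂π_W/∂q_W = 0: 201 - q_W - (1/2)(q_D + q_E) = 0.
Delta's profit: π_D = (237 - 0.5Q)q_D - (39q_D). Setting ∂π_D/∂q_D = 0: 198 - q_D - (1/2)(q_W + q_E) = 0.
Ember's profit: π_E = (237 - 0.5Q)q_E - (38q_E). Setting ∂π_E/∂q_E = 0: 199 - q_E - (1/2)(q_W + q_D) = 0.
Summing all 3 equations gives 598 − 2Q = 0, hence Q = 299.
Back-substituting: q_W = (201 − 299/2)/(1/2) = 103, q_D = (198 − 299/2)/(1/2) = 97, q_E = (199 − 299/2)/(1/2) = 99.
Price P = 237 - (1/2)·299 = 175/2.
Delta's profit: (175/2 - 39)·97 - 3909 = 1591/2.

795.50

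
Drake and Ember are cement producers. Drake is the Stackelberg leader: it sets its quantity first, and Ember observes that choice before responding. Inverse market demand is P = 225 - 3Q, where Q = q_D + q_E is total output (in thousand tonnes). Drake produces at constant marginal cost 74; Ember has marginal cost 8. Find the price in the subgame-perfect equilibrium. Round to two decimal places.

The follower Ember best-responds to any q_D: π_E = (225 - 3Q)q_E - 8q_E.
Follower FOC: 217 - 3q_D - 6q_E = 0, so q_E(q_D) = (217 - 3q_D)/6.
Drake substitutes q_E(q_D) into its own profit: π_D = q_D(225 - 3q_D - (217 - 3q_D)/2) - 74q_D = (233/2 - (3/2)q_D)q_D - 74q_D.
The leader's first-order condition 85/2 - 3q_D = 0 yields q_D = 85/6.
Then q_E = (217 - 3·(85/6))/6 = 349/12.
Total output Q = 173/4, so price P = 225 - 3·(173/4) = 381/4.

95.25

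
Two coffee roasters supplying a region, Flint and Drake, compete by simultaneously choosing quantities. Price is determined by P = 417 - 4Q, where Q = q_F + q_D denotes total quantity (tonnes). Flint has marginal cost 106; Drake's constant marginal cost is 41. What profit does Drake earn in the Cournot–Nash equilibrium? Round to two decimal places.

Flint's profit: π_F = (417 - 4Q)q_F - (106q_F). Setting ∂π_F/∂q_F = 0: 311 - 8q_F - 4(q_D) = 0.
Drake's first-order condition: 376 - 8q_D - 4(q_F) = 0.
Rearranging gives the reaction functions q_F = (311 - 4q_D)/8 and q_D = (376 - 4q_F)/8.
Solving the pair: q_F = 41/2, q_D = 147/4.
Price P = 417 - 4·(229/4) = 188.
Drake's profit: (188 - 41)·(147/4) = 5402.2500.

5402.25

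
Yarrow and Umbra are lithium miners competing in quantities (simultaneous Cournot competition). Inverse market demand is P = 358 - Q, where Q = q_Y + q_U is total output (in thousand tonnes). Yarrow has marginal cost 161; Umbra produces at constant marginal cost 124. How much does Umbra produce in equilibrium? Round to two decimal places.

Yarrow's profit: π_Y = (358 - Q)q_Y - (161q_Y). Setting ∂π_Y/∂q_Y = 0: 197 - 2q_Y - (q_U) = 0.
Umbra's profit: π_U = (358 - Q)q_U - (124q_U). Setting ∂π_U/∂q_U = 0: 234 - 2q_U - (q_Y) = 0.
Best responses: q_Y = (197 - q_U)/2, q_U = (234 - q_Y)/2.
Solving the pair: q_Y = 160/3, q_U = 271/3.

90.33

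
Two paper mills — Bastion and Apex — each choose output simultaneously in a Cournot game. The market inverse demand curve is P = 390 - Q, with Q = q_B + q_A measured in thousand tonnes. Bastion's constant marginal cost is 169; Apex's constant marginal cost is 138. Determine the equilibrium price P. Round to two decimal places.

232.33

Bastion's profit: π_B = (390 - Q)q_B - (169q_B). Setting ∂π_B/∂q_B = 0: 221 - 2q_B - (q_A) = 0.
Apex's first-order condition: 252 - 2q_A - (q_B) = 0.
Best responses: q_B = (221 - q_A)/2, q_A = (252 - q_B)/2.
Solving the pair: q_B = 190/3, q_A = 283/3.
Total output Q = 473/3, so price P = 390 - 473/3 = 697/3.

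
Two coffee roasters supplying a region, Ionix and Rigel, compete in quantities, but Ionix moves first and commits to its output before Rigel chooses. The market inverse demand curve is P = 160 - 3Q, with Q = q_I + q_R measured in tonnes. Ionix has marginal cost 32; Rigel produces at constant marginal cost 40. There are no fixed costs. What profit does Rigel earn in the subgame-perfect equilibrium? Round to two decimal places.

225.33

The follower Rigel best-responds to any q_I: π_R = (160 - 3Q)q_R - 40q_R.
Follower FOC: 120 - 3q_I - 6q_R = 0, so q_R(q_I) = (120 - 3q_I)/6.
Ionix substitutes q_R(q_I) into its own profit: π_I = q_I(160 - 3q_I - (120 - 3q_I)/2) - 32q_I = (100 - (3/2)q_I)q_I - 32q_I.
The leader's first-order condition 68 - 3q_I = 0 yields q_I = 68/3.
Then q_R = (120 - 3·(68/3))/6 = 26/3.
Price P = 160 - 3·(94/3) = 66.
Rigel's profit: (66 - 40)·(26/3) = 676/3.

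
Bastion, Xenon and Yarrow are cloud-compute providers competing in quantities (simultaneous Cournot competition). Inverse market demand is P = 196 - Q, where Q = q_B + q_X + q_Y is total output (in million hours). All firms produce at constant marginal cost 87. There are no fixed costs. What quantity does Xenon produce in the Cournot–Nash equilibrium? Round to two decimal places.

Each firm earns π_i = (196 - Q)q_i - 87q_i.
Setting ∂π_i/∂q_i = 0 with rivals' quantities fixed: 109 - 2q_i - Σ_{j≠i} q_j = 0.
With identical firms every q_j equals q_i, so Σ_{j≠i} q_j = 2q_i and 109 = 4q_i, giving q_i = 109/4.

27.25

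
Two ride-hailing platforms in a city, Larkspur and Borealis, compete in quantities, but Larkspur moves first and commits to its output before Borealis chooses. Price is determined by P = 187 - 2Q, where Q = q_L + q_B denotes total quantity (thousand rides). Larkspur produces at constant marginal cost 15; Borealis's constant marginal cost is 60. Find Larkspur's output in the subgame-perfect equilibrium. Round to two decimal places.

The follower Borealis best-responds to any q_L: π_B = (187 - 2Q)q_B - 60q_B.
Setting the follower's marginal profit to zero, 127 - 2q_L - 4q_B = 0, i.e. q_B = (127 - 2q_L)/4.
Larkspur substitutes q_B(q_L) into its own profit: π_L = q_L(187 - 2q_L - (127 - 2q_L)/2) - 15q_L = (247/2 - q_L)q_L - 15q_L.
Leader FOC: 217/2 - 2q_L = 0, so q_L = 217/4.
Then q_B = (127 - 2·(217/4))/4 = 37/8.

54.25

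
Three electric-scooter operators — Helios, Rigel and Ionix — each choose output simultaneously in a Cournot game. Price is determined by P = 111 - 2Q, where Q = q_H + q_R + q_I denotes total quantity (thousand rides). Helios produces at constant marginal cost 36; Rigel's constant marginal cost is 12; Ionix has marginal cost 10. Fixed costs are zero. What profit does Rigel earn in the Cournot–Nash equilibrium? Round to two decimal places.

457.53

Helios's profit: π_H = (111 - 2Q)q_H - (36q_H). Setting ∂π_H/∂q_H = 0: 75 - 4q_H - 2(q_R + q_I) = 0.
Rigel's first-order condition: 99 - 4q_R - 2(q_H + q_I) = 0.
Ionix's first-order condition: 101 - 4q_I - 2(q_H + q_R) = 0.
Adding the 3 conditions: 275 − 4Q − 4Q = 0, i.e. Q = 275/8.
Back-substituting: q_H = (75 − 275/4)/2 = 25/8, q_R = (99 − 275/4)/2 = 121/8, q_I = (101 − 275/4)/2 = 129/8.
Price P = 111 - 2·(275/8) = 169/4.
Rigel's profit: (169/4 - 12)·(121/8) = 457.5313.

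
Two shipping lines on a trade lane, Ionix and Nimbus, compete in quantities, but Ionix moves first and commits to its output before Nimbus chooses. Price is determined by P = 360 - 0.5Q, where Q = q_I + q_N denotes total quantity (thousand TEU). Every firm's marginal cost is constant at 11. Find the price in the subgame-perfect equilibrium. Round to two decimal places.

98.25

Solve by backward induction. Given q_I, the follower Nimbus maximises π_N = (360 - (1/2)q_I - (1/2)q_N)q_N - 11q_N.
∂π_N/∂q_N = 349 - (1/2)q_I - q_N = 0 gives the reaction function q_N = (349 - (1/2)q_I).
The leader anticipates this reaction. Substituting into P = 360 - 0.5Q gives P = 371/2 - (1/4)q_I, so π_I = (371/2 - (1/4)q_I)q_I - 11q_I.
The leader's first-order condition 349/2 - (1/2)q_I = 0 yields q_I = 349.
Then q_N = (349 - (1/2)·349) = 349/2.
Total output Q = 1047/2, so price P = 360 - (1/2)·(1047/2) = 393/4.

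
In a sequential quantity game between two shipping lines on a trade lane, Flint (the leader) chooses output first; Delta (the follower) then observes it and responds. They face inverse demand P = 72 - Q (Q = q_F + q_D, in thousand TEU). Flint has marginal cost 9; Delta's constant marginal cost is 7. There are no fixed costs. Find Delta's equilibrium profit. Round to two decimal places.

297.56

The follower Delta best-responds to any q_F: π_D = (72 - Q)q_D - 7q_D.
Follower FOC: 65 - q_F - 2q_D = 0, so q_D(q_F) = (65 - q_F)/2.
Flint substitutes q_D(q_F) into its own profit: π_F = q_F(72 - q_F - (65 - q_F)/2) - 9q_F = (79/2 - (1/2)q_F)q_F - 9q_F.
The leader's first-order condition 61/2 - q_F = 0 yields q_F = 61/2.
Then q_D = (65 - 61/2)/2 = 69/4.
Price P = 72 - 191/4 = 97/4.
Delta's profit: (97/4 - 7)·(69/4) = 297.5625.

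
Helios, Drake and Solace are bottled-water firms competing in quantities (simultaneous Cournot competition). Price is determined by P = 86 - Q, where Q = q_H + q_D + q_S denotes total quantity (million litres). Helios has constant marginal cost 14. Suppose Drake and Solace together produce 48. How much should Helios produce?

12

With rivals' combined output fixed at 48, Helios's profit is π_H = (86 - 48 - q_H)q_H - (14q_H) = (38 - q_H)q_H - (14q_H).
∂π_H/∂q_H = 24 - 2q_H = 0, so q_H = 12.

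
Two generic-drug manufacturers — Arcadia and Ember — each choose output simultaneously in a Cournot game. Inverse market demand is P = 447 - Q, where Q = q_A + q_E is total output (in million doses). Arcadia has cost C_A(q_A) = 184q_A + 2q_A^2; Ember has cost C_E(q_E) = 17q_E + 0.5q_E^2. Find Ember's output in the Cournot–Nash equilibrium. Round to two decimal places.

136.29

Arcadia's profit: π_A = (447 - Q)q_A - (184q_A + 2q_A²). Setting ∂π_A/∂q_A = 0: 263 - 6q_A - (q_E) = 0.
Ember's first-order condition: 430 - 3q_E - (q_A) = 0.
Best responses: q_A = (263 - q_E)/6, q_E = (430 - q_A)/3.
Solving the pair: q_A = 359/17, q_E = 136.2941.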